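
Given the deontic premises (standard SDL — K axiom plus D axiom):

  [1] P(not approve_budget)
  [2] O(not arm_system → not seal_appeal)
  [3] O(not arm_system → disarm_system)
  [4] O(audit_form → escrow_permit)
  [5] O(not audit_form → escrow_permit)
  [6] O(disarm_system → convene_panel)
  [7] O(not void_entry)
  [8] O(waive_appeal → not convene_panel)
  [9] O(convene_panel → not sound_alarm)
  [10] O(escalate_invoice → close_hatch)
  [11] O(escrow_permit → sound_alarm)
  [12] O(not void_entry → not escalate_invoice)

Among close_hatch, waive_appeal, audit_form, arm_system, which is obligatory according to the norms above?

arm_system

Premises 4 and 5 cover both cases: O(audit_form → escrow_permit) and O(not audit_form → escrow_permit). Since audit_form ∨ not audit_form is a tautology, O(escrow_permit) follows.
Applying K to premise 11 (O(escrow_permit → sound_alarm)) and O(escrow_permit) yields O(sound_alarm).
Premise 9, O(convene_panel → not sound_alarm), contraposes to O(sound_alarm → not convene_panel); with O(sound_alarm) we get O(not convene_panel).
The contrapositive of premise 6 (O(disarm_system → convene_panel)) is O(not convene_panel → not disarm_system), and O(not convene_panel) is already established, so O(not disarm_system).
Premise 3, O(not arm_system → disarm_system), contraposes to O(not disarm_system → arm_system); with O(not disarm_system) we get O(arm_system).
So O(arm_system) holds — arm_system is obligatory. None of the other listed options is made obligatory by any chain of premises.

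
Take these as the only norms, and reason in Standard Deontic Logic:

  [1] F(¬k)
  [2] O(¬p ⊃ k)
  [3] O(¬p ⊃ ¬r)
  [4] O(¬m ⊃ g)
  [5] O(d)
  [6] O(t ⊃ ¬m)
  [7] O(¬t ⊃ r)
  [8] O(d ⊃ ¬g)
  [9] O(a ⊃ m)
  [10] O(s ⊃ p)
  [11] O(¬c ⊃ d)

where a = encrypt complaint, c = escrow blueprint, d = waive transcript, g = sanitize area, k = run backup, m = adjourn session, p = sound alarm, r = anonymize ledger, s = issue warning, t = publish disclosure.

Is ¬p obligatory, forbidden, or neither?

Forbidden

Premise 5 states O(d) outright.
From O(d) and premise 8, O(d ⊃ ¬g), we obtain O(¬g).
Premise 4 is O(¬m ⊃ g); contrapositively O(¬g ⊃ m). Since O(¬g) holds, K gives O(m).
Premise 6, O(t ⊃ ¬m), contraposes to O(m ⊃ ¬t); with O(m) we get O(¬t).
From O(¬t) and premise 7, O(¬t ⊃ r), we obtain O(r).
Premise 3, O(¬p ⊃ ¬r), contraposes to O(r ⊃ p); with O(r) we get O(p).
Premises 1, 2, 9, 10, 11 do not contribute to this derivation.
Thus O(p), which is F(¬p): ¬p is forbidden.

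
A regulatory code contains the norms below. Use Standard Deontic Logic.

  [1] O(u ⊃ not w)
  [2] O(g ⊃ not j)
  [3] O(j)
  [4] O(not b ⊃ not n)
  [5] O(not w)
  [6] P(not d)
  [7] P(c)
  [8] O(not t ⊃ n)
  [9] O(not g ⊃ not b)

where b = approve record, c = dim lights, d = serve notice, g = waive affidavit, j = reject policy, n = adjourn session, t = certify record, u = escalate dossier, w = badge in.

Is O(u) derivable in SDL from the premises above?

No

Premise 1 is O(u ⊃ not w); even if O(not w) held, inferring O(u) would be affirming the consequent — invalid.
No other premise forces O(u). An ideal world satisfying every premise can still have u false, so O(u) is not derivable.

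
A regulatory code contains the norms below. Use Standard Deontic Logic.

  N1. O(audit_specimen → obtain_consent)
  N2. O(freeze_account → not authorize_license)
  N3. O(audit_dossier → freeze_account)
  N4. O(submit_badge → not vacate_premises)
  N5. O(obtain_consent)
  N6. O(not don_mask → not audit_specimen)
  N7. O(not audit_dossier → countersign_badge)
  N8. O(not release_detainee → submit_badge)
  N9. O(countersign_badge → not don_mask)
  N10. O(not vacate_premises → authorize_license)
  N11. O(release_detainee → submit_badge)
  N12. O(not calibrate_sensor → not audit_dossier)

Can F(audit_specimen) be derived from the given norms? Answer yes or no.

Yes

By case analysis on not release_detainee: premise 8 gives O(not release_detainee → submit_badge) and premise 11 gives O(release_detainee → submit_badge), so O(submit_badge) either way.
Applying K to premise 4 (O(submit_badge → not vacate_premises)) and O(submit_badge) yields O(not vacate_premises).
Premise 10 is O(not vacate_premises → authorize_license); since O(not vacate_premises), deontic closure gives O(authorize_license).
Premise 2, O(freeze_account → not authorize_license), contraposes to O(authorize_license → not freeze_account); with O(authorize_license) we get O(not freeze_account).
Premise 3 is O(audit_dossier → freeze_account); contrapositively O(not freeze_account → not audit_dossier). Since O(not freeze_account) holds, K gives O(not audit_dossier).
Premise 7 is O(not audit_dossier → countersign_badge); since O(not audit_dossier), deontic closure gives O(countersign_badge).
Premise 9 is O(countersign_badge → not don_mask); since O(countersign_badge), deontic closure gives O(not don_mask).
From O(not don_mask) and premise 6, O(not don_mask → not audit_specimen), we obtain O(not audit_specimen).
Premises 1, 5, 12 do not contribute to this derivation.
So O(not audit_specimen) holds, i.e. F(audit_specimen). The claim follows.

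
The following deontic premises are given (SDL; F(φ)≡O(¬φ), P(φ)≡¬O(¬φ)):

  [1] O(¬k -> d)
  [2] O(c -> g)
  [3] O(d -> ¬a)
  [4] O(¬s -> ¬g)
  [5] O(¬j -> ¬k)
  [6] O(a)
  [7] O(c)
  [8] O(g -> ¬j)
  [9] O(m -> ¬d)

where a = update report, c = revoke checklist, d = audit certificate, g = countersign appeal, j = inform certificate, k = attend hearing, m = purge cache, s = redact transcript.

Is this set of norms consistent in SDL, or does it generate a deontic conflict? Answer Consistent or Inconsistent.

Inconsistent

From premise 6 we have O(a).
The contrapositive of premise 3 (O(d -> ¬a)) is O(a -> ¬d), and O(a) is already established, so O(¬d).
Premise 1 is O(¬k -> d); contrapositively O(¬d -> k). Since O(¬d) holds, K gives O(k).
Premise 5, O(¬j -> ¬k), contraposes to O(k -> j); with O(k) we get O(j).
Premise 8 is O(g -> ¬j); contrapositively O(j -> ¬g). Since O(j) holds, K gives O(¬g).
The contrapositive of premise 2 (O(c -> g)) is O(¬g -> ¬c), and O(¬g) is already established, so O(¬c).
Yet premise 7 states O(c).
We now have both O(¬c) and O(c) — c is simultaneously obligatory and forbidden, violating the D-axiom.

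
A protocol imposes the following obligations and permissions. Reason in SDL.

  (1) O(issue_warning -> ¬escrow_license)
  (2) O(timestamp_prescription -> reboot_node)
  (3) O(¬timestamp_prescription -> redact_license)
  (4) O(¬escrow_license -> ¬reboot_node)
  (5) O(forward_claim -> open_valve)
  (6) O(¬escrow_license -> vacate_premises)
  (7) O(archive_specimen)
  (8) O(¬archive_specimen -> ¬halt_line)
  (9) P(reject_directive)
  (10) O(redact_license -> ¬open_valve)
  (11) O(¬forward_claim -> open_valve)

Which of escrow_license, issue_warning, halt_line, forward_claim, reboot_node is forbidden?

issue_warning

Premises 5 and 11 are O(forward_claim -> open_valve) and O(¬forward_claim -> open_valve); every ideal world satisfies forward_claim or ¬forward_claim, so in either case open_valve holds — hence O(open_valve).
Premise 10 is O(redact_license -> ¬open_valve); contrapositively O(open_valve -> ¬redact_license). Since O(open_valve) holds, K gives O(¬redact_license).
The contrapositive of premise 3 (O(¬timestamp_prescription -> redact_license)) is O(¬redact_license -> timestamp_prescription), and O(¬redact_license) is already established, so O(timestamp_prescription).
Premise 2 is O(timestamp_prescription -> reboot_node); since O(timestamp_prescription), deontic closure gives O(reboot_node).
Premise 4 is O(¬escrow_license -> ¬reboot_node); contrapositively O(reboot_node -> escrow_license). Since O(reboot_node) holds, K gives O(escrow_license).
Premise 1 is O(issue_warning -> ¬escrow_license); contrapositively O(escrow_license -> ¬issue_warning). Since O(escrow_license) holds, K gives O(¬issue_warning).
So O(¬issue_warning) holds, i.e. issue_warning is forbidden. None of the other listed options is forbidden under the premises.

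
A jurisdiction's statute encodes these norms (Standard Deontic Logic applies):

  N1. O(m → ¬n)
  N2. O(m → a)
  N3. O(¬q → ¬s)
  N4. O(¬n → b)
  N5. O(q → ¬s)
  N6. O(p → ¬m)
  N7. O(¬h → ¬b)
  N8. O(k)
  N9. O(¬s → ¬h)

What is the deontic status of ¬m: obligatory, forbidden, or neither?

Premises 3 and 5 are O(¬q → ¬s) and O(q → ¬s); every ideal world satisfies ¬q or q, so in either case ¬s holds — hence O(¬s).
From O(¬s) and premise 9, O(¬s → ¬h), we obtain O(¬h).
Premise 7 is O(¬h → ¬b); since O(¬h), deontic closure gives O(¬b).
Premise 4 is O(¬n → b); contrapositively O(¬b → n). Since O(¬b) holds, K gives O(n).
Premise 1, O(m → ¬n), contraposes to O(n → ¬m); with O(n) we get O(¬m).
Premises 2, 6, 8 do not contribute to this derivation.
Hence ¬m is obligatory.

Obligatory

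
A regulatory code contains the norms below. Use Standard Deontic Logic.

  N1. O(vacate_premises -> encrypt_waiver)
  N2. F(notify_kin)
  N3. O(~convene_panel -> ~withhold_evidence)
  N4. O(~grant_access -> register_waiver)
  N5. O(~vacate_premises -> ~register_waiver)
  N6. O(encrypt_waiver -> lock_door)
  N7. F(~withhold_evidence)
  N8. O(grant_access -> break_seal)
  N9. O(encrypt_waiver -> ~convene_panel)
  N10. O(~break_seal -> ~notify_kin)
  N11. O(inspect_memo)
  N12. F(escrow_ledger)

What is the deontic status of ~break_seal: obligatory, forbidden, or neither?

Premise 7, F(~withhold_evidence), is equivalent to O(withhold_evidence).
Premise 3, O(~convene_panel -> ~withhold_evidence), contraposes to O(withhold_evidence -> convene_panel); with O(withhold_evidence) we get O(convene_panel).
Premise 9, O(encrypt_waiver -> ~convene_panel), contraposes to O(convene_panel -> ~encrypt_waiver); with O(convene_panel) we get O(~encrypt_waiver).
The contrapositive of premise 1 (O(vacate_premises -> encrypt_waiver)) is O(~encrypt_waiver -> ~vacate_premises), and O(~encrypt_waiver) is already established, so O(~vacate_premises).
Applying K to premise 5 (O(~vacate_premises -> ~register_waiver)) and O(~vacate_premises) yields O(~register_waiver).
Premise 4, O(~grant_access -> register_waiver), contraposes to O(~register_waiver -> grant_access); with O(~register_waiver) we get O(grant_access).
Applying K to premise 8 (O(grant_access -> break_seal)) and O(grant_access) yields O(break_seal).
Premises 2, 6, 10, 11, 12 do not contribute to this derivation.
Thus O(break_seal), which is F(~break_seal): ~break_seal is forbidden.

Forbidden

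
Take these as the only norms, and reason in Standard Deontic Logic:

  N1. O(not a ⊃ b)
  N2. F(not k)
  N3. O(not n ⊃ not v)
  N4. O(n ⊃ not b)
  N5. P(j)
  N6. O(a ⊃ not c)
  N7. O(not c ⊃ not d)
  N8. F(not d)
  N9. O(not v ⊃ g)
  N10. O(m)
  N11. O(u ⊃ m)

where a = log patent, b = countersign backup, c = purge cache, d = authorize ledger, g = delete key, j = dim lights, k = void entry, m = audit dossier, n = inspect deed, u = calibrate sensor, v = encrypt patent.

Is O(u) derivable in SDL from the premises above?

No

Premise 11 is O(u ⊃ m); even if O(m) held, inferring O(u) would be affirming the consequent — invalid.
No other premise forces O(u). An ideal world satisfying every premise can still have u false, so O(u) is not derivable.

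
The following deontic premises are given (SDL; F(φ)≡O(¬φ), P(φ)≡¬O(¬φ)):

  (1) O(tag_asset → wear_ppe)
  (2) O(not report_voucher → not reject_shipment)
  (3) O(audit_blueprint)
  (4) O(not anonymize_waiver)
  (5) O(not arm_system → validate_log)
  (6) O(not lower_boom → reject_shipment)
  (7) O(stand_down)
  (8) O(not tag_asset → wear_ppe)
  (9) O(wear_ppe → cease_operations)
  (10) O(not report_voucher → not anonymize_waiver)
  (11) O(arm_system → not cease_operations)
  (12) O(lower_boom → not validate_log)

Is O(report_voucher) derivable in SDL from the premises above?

Premises 1 and 8 are O(tag_asset → wear_ppe) and O(not tag_asset → wear_ppe); every ideal world satisfies tag_asset or not tag_asset, so in either case wear_ppe holds — hence O(wear_ppe).
With premise 9, O(wear_ppe → cease_operations), the K-axiom yields O(cease_operations).
Premise 11, O(arm_system → not cease_operations), contraposes to O(cease_operations → not arm_system); with O(cease_operations) we get O(not arm_system).
Applying K to premise 5 (O(not arm_system → validate_log)) and O(not arm_system) yields O(validate_log).
The contrapositive of premise 12 (O(lower_boom → not validate_log)) is O(validate_log → not lower_boom), and O(validate_log) is already established, so O(not lower_boom).
Applying K to premise 6 (O(not lower_boom → reject_shipment)) and O(not lower_boom) yields O(reject_shipment).
Premise 2, O(not report_voucher → not reject_shipment), contraposes to O(reject_shipment → report_voucher); with O(reject_shipment) we get O(report_voucher).
Premises 3, 4, 7, 10 do not contribute to this derivation.
So O(report_voucher) follows.

Yes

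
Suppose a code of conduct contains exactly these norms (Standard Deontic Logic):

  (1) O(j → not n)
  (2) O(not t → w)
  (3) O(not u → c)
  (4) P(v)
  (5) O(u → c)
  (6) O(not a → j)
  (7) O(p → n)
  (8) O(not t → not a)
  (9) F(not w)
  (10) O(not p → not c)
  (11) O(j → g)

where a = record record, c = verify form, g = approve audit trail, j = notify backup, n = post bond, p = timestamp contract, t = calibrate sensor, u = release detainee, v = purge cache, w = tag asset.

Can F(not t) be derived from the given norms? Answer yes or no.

By case analysis on u: premise 5 gives O(u → c) and premise 3 gives O(not u → c), so O(c) either way.
The contrapositive of premise 10 (O(not p → not c)) is O(c → p), and O(c) is already established, so O(p).
From O(p) and premise 7, O(p → n), we obtain O(n).
Premise 1 is O(j → not n); contrapositively O(n → not j). Since O(n) holds, K gives O(not j).
The contrapositive of premise 6 (O(not a → j)) is O(not j → a), and O(not j) is already established, so O(a).
Premise 8 is O(not t → not a); contrapositively O(a → t). Since O(a) holds, K gives O(t).
Premises 2, 4, 9, 11 do not contribute to this derivation.
So O(t) holds, i.e. F(not t). The claim follows.

Yes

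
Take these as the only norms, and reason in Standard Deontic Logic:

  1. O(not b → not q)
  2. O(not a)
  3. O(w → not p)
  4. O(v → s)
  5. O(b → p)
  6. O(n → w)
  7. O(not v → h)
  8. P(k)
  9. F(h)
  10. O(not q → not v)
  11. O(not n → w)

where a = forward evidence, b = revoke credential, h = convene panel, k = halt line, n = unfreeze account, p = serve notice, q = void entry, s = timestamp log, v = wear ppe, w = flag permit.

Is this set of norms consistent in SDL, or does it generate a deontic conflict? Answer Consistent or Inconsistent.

Premises 6 and 11 are O(n → w) and O(not n → w); every ideal world satisfies n or not n, so in either case w holds — hence O(w).
From O(w) and premise 3, O(w → not p), we obtain O(not p).
Premise 5, O(b → p), contraposes to O(not p → not b); with O(not p) we get O(not b).
Premise 1 is O(not b → not q); since O(not b), deontic closure gives O(not q).
Applying K to premise 10 (O(not q → not v)) and O(not q) yields O(not v).
With premise 7, O(not v → h), the K-axiom yields O(h).
However, F(h) at premise 9 amounts to O(not h).
We now have both O(h) and O(not h) — h is simultaneously obligatory and forbidden, violating the D-axiom.

Inconsistent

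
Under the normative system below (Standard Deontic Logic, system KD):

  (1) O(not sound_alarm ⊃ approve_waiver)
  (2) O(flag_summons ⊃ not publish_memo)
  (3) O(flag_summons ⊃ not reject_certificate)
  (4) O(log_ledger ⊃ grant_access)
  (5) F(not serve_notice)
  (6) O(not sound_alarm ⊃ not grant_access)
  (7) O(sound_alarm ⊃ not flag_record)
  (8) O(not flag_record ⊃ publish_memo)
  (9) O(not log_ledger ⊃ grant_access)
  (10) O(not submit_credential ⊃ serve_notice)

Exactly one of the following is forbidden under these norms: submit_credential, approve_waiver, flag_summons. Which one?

Premises 9 and 4 are O(not log_ledger ⊃ grant_access) and O(log_ledger ⊃ grant_access); every ideal world satisfies not log_ledger or log_ledger, so in either case grant_access holds — hence O(grant_access).
Premise 6, O(not sound_alarm ⊃ not grant_access), contraposes to O(grant_access ⊃ sound_alarm); with O(grant_access) we get O(sound_alarm).
From O(sound_alarm) and premise 7, O(sound_alarm ⊃ not flag_record), we obtain O(not flag_record).
Premise 8 is O(not flag_record ⊃ publish_memo); since O(not flag_record), deontic closure gives O(publish_memo).
Premise 2, O(flag_summons ⊃ not publish_memo), contraposes to O(publish_memo ⊃ not flag_summons); with O(publish_memo) we get O(not flag_summons).
So O(not flag_summons) holds, i.e. flag_summons is forbidden. None of the other listed options is forbidden under the premises.

flag_summons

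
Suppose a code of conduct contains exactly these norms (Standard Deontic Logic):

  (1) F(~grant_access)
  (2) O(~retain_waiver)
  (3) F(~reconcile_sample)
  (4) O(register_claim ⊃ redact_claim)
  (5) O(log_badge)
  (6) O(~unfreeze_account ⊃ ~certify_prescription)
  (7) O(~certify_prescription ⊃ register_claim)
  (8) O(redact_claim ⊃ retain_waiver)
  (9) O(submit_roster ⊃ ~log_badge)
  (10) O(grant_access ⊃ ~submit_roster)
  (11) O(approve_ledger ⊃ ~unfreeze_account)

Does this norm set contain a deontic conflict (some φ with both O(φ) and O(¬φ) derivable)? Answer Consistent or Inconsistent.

Consistent

Premise 9 is O(submit_roster ⊃ ~log_badge), but O(submit_roster) is not derivable from the premises, so it does not yield O(~log_badge).
So O(~log_badge) is not derivable, and the apparent clash with O(log_badge) does not arise.
A world satisfying every obligation exists (e.g. approve_ledger=false, certify_prescription=true, grant_access=true, log_badge=true, reconcile_sample=true, redact_claim=false, register_claim=false, retain_waiver=false, submit_roster=false, unfreeze_account=true); no atom is both obligatory and forbidden, so the set is consistent.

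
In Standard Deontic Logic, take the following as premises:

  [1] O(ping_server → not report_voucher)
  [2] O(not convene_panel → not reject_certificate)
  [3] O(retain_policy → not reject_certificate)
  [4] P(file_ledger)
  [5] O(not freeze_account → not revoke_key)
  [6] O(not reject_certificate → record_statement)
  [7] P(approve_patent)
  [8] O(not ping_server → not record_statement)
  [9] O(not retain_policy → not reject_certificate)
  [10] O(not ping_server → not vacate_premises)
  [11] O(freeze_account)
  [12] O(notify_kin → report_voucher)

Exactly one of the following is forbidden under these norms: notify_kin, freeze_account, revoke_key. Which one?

Premises 3 and 9 cover both cases: O(retain_policy → not reject_certificate) and O(not retain_policy → not reject_certificate). Since retain_policy ∨ not retain_policy is a tautology, O(not reject_certificate) follows.
With premise 6, O(not reject_certificate → record_statement), the K-axiom yields O(record_statement).
Premise 8, O(not ping_server → not record_statement), contraposes to O(record_statement → ping_server); with O(record_statement) we get O(ping_server).
Applying K to premise 1 (O(ping_server → not report_voucher)) and O(ping_server) yields O(not report_voucher).
The contrapositive of premise 12 (O(notify_kin → report_voucher)) is O(not report_voucher → not notify_kin), and O(not report_voucher) is already established, so O(not notify_kin).
So O(not notify_kin) holds, i.e. notify_kin is forbidden. None of the other listed options is forbidden under the premises.

notify_kin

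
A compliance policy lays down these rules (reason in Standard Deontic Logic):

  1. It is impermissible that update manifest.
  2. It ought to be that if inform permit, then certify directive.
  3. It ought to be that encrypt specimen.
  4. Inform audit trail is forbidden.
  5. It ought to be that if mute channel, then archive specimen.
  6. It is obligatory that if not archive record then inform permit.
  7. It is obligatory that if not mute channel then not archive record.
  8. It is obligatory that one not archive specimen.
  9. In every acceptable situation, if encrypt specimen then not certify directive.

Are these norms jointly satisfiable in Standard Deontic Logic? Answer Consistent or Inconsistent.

Inconsistent

Premise 3 states O(encrypt_specimen) outright.
Premise 9 is O(encrypt_specimen → ¬certify_directive); since O(encrypt_specimen), deontic closure gives O(¬certify_directive).
Premise 2 is O(inform_permit → certify_directive); contrapositively O(¬certify_directive → ¬inform_permit). Since O(¬certify_directive) holds, K gives O(¬inform_permit).
Premise 6 is O(¬archive_record → inform_permit); contrapositively O(¬inform_permit → archive_record). Since O(¬inform_permit) holds, K gives O(archive_record).
Premise 7, O(¬mute_channel → ¬archive_record), contraposes to O(archive_record → mute_channel); with O(archive_record) we get O(mute_channel).
From O(mute_channel) and premise 5, O(mute_channel → archive_specimen), we obtain O(archive_specimen).
But premise 8 directly asserts O(¬archive_specimen).
We now have both O(archive_specimen) and O(¬archive_specimen) — archive_specimen is simultaneously obligatory and forbidden, violating the D-axiom.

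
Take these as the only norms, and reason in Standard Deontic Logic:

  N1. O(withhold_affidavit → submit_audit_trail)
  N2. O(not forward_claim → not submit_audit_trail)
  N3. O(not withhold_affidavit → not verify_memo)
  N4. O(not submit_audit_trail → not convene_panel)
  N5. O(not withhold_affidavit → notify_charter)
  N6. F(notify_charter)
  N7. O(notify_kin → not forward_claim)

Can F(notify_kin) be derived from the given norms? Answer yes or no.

F(notify_charter) at premise 6 means O(not notify_charter).
Premise 5, O(not withhold_affidavit → notify_charter), contraposes to O(not notify_charter → withhold_affidavit); with O(not notify_charter) we get O(withhold_affidavit).
Applying K to premise 1 (O(withhold_affidavit → submit_audit_trail)) and O(withhold_affidavit) yields O(submit_audit_trail).
Premise 2 is O(not forward_claim → not submit_audit_trail); contrapositively O(submit_audit_trail → forward_claim). Since O(submit_audit_trail) holds, K gives O(forward_claim).
Premise 7 is O(notify_kin → not forward_claim); contrapositively O(forward_claim → not notify_kin). Since O(forward_claim) holds, K gives O(not notify_kin).
Premises 3, 4 do not contribute to this derivation.
So O(not notify_kin) holds, i.e. F(notify_kin). The claim follows.

Yes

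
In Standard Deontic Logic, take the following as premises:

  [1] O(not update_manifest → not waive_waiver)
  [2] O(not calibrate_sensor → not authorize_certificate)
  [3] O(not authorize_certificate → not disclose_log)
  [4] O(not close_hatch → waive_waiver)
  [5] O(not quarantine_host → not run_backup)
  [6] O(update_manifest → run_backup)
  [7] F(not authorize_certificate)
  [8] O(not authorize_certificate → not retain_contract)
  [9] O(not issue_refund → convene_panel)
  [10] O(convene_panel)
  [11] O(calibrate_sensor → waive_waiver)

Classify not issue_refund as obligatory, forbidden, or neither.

Premise 9 is O(not issue_refund → convene_panel); even if O(convene_panel) held, inferring O(not issue_refund) would be affirming the consequent — invalid.
No premise or chain of K-axiom applications forces O(not issue_refund), and none forces O(issue_refund). So not issue_refund is neither obligatory nor forbidden under these norms.

Neither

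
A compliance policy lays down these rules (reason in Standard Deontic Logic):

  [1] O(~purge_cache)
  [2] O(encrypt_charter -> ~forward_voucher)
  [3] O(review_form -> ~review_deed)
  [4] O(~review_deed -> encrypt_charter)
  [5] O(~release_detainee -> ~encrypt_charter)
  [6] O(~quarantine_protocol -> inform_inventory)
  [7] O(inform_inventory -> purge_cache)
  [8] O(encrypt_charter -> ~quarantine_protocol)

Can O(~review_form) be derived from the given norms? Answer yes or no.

Premise 1 states O(~purge_cache) outright.
The contrapositive of premise 7 (O(inform_inventory -> purge_cache)) is O(~purge_cache -> ~inform_inventory), and O(~purge_cache) is already established, so O(~inform_inventory).
The contrapositive of premise 6 (O(~quarantine_protocol -> inform_inventory)) is O(~inform_inventory -> quarantine_protocol), and O(~inform_inventory) is already established, so O(quarantine_protocol).
Premise 8 is O(encrypt_charter -> ~quarantine_protocol); contrapositively O(quarantine_protocol -> ~encrypt_charter). Since O(quarantine_protocol) holds, K gives O(~encrypt_charter).
Premise 4, O(~review_deed -> encrypt_charter), contraposes to O(~encrypt_charter -> review_deed); with O(~encrypt_charter) we get O(review_deed).
The contrapositive of premise 3 (O(review_form -> ~review_deed)) is O(review_deed -> ~review_form), and O(review_deed) is already established, so O(~review_form).
Premises 2, 5 do not contribute to this derivation.
So O(~review_form) follows.

Yes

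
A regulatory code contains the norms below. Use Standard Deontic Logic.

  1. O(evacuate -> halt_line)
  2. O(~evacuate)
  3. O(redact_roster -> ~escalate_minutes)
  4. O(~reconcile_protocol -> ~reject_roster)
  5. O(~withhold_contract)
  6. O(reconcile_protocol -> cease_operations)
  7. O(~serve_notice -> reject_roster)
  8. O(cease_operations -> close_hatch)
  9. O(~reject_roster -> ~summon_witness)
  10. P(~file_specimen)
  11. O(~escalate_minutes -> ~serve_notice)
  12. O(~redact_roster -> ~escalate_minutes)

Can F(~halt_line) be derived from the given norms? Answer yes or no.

No

Premise 1 is O(evacuate -> halt_line), but O(evacuate) is not derivable from the premises, so it does not yield O(halt_line).
No other premise forces O(halt_line). An ideal world satisfying every premise can still have ~halt_line true, so F(~halt_line) is not derivable.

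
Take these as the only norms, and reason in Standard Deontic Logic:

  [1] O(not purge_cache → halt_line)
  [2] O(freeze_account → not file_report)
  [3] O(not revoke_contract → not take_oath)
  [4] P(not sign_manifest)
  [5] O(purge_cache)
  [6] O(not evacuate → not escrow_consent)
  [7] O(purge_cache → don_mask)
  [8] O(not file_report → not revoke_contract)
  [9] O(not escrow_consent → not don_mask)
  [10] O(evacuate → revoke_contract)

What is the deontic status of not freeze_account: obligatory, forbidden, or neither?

Premise 5 gives O(purge_cache).
Premise 7 is O(purge_cache → don_mask); since O(purge_cache), deontic closure gives O(don_mask).
Premise 9, O(not escrow_consent → not don_mask), contraposes to O(don_mask → escrow_consent); with O(don_mask) we get O(escrow_consent).
Premise 6, O(not evacuate → not escrow_consent), contraposes to O(escrow_consent → evacuate); with O(escrow_consent) we get O(evacuate).
Applying K to premise 10 (O(evacuate → revoke_contract)) and O(evacuate) yields O(revoke_contract).
Premise 8 is O(not file_report → not revoke_contract); contrapositively O(revoke_contract → file_report). Since O(revoke_contract) holds, K gives O(file_report).
The contrapositive of premise 2 (O(freeze_account → not file_report)) is O(file_report → not freeze_account), and O(file_report) is already established, so O(not freeze_account).
Premises 1, 3, 4 do not contribute to this derivation.
Hence not freeze_account is obligatory.

Obligatory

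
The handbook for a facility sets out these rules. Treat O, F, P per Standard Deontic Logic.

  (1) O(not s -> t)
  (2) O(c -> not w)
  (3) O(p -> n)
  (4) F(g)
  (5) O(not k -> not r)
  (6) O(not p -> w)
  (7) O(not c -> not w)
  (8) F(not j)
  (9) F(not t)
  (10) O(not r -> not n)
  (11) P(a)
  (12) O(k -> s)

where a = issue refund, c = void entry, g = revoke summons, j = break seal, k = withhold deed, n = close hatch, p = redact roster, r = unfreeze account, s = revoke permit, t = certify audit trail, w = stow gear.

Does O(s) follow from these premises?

Yes

By case analysis on not c: premise 7 gives O(not c -> not w) and premise 2 gives O(c -> not w), so O(not w) either way.
The contrapositive of premise 6 (O(not p -> w)) is O(not w -> p), and O(not w) is already established, so O(p).
From O(p) and premise 3, O(p -> n), we obtain O(n).
Premise 10, O(not r -> not n), contraposes to O(n -> r); with O(n) we get O(r).
Premise 5, O(not k -> not r), contraposes to O(r -> k); with O(r) we get O(k).
From O(k) and premise 12, O(k -> s), we obtain O(s).
Premises 1, 4, 8, 9, 11 do not contribute to this derivation.
So O(s) follows.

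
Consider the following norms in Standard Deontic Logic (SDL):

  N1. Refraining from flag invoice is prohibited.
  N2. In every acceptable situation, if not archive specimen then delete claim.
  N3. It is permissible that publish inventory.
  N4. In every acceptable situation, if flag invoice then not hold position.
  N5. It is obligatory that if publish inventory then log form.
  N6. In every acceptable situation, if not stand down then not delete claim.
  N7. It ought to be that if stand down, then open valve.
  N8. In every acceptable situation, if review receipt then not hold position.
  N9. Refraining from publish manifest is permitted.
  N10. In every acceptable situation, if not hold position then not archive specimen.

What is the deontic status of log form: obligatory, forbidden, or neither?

Neither

Premise 5 is O(publish_inventory → log_form), but O(publish_inventory) is not derivable from the premises (the permission P(publish_inventory) asserts only ¬O(¬publish_inventory), not O(publish_inventory)), so it does not yield O(log_form).
No premise or chain of K-axiom applications forces O(log_form), and none forces O(¬log_form). So log_form is neither obligatory nor forbidden under these norms.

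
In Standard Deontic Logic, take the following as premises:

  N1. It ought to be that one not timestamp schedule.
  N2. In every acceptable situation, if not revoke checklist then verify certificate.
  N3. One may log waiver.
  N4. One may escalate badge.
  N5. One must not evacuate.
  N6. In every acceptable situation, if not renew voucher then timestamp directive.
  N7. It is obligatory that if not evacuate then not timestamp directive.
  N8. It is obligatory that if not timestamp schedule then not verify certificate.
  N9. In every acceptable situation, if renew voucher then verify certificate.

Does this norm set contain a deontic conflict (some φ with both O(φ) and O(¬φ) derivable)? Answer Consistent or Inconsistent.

Inconsistent

Premise 5, F(evacuate), is equivalent to O(¬evacuate).
Applying K to premise 7 (O(¬evacuate → ¬timestamp_directive)) and O(¬evacuate) yields O(¬timestamp_directive).
Premise 6 is O(¬renew_voucher → timestamp_directive); contrapositively O(¬timestamp_directive → renew_voucher). Since O(¬timestamp_directive) holds, K gives O(renew_voucher).
From O(renew_voucher) and premise 9, O(renew_voucher → verify_certificate), we obtain O(verify_certificate).
The contrapositive of premise 8 (O(¬timestamp_schedule → ¬verify_certificate)) is O(verify_certificate → timestamp_schedule), and O(verify_certificate) is already established, so O(timestamp_schedule).
However, premise 1 gives O(¬timestamp_schedule).
We now have both O(timestamp_schedule) and O(¬timestamp_schedule) — timestamp_schedule is simultaneously obligatory and forbidden, violating the D-axiom.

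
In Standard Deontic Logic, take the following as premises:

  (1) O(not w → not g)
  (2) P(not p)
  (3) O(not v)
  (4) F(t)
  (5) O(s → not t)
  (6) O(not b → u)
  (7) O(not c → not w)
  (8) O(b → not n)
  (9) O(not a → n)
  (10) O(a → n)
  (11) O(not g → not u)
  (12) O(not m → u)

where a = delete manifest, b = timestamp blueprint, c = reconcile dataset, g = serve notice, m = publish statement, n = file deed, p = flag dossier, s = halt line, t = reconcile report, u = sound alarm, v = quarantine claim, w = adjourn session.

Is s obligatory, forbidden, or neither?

Neither

Premise 5 is O(s → not t); even if O(not t) held, inferring O(s) would be affirming the consequent — invalid.
No premise or chain of K-axiom applications forces O(s), and none forces O(not s). So s is neither obligatory nor forbidden under these norms.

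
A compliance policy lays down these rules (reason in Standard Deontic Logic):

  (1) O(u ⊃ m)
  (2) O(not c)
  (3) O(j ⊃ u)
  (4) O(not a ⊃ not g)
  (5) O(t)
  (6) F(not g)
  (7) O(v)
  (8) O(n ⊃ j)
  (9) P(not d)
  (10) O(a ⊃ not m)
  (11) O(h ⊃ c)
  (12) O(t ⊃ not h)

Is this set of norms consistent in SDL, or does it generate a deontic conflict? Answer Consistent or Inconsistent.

Consistent

Premise 11 is O(h ⊃ c), but O(h) is not derivable from the premises, so it does not yield O(c).
So O(c) is not derivable, and the apparent clash with O(not c) does not arise.
A world satisfying every obligation exists (e.g. a=true, c=false, d=false, g=true, h=false, j=false, m=false, n=false, t=true, u=false, v=true); no atom is both obligatory and forbidden, so the set is consistent.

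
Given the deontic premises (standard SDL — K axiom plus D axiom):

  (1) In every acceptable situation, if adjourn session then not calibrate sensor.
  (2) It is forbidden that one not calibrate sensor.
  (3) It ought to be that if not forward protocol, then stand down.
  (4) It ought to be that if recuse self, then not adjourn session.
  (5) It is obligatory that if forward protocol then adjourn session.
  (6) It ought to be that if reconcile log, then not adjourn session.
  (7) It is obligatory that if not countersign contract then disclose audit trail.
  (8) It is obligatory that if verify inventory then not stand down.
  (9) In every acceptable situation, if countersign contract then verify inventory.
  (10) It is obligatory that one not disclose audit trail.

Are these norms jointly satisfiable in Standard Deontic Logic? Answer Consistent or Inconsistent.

Inconsistent

Premise 2, F(¬calibrate_sensor), is equivalent to O(calibrate_sensor).
Premise 1, O(adjourn_session → ¬calibrate_sensor), contraposes to O(calibrate_sensor → ¬adjourn_session); with O(calibrate_sensor) we get O(¬adjourn_session).
Premise 5 is O(forward_protocol → adjourn_session); contrapositively O(¬adjourn_session → ¬forward_protocol). Since O(¬adjourn_session) holds, K gives O(¬forward_protocol).
From O(¬forward_protocol) and premise 3, O(¬forward_protocol → stand_down), we obtain O(stand_down).
Premise 8 is O(verify_inventory → ¬stand_down); contrapositively O(stand_down → ¬verify_inventory). Since O(stand_down) holds, K gives O(¬verify_inventory).
Premise 9 is O(countersign_contract → verify_inventory); contrapositively O(¬verify_inventory → ¬countersign_contract). Since O(¬verify_inventory) holds, K gives O(¬countersign_contract).
Premise 7 is O(¬countersign_contract → disclose_audit_trail); since O(¬countersign_contract), deontic closure gives O(disclose_audit_trail).
Yet premise 10 states O(¬disclose_audit_trail).
We now have both O(disclose_audit_trail) and O(¬disclose_audit_trail) — disclose_audit_trail is simultaneously obligatory and forbidden, violating the D-axiom.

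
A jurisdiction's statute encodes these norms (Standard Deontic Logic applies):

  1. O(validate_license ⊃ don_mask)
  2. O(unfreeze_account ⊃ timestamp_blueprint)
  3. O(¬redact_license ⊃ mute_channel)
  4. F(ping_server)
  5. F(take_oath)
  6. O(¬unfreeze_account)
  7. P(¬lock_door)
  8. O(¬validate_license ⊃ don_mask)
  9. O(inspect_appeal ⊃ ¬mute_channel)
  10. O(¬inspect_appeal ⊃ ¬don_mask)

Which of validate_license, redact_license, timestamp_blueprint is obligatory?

Premises 8 and 1 are O(¬validate_license ⊃ don_mask) and O(validate_license ⊃ don_mask); every ideal world satisfies ¬validate_license or validate_license, so in either case don_mask holds — hence O(don_mask).
The contrapositive of premise 10 (O(¬inspect_appeal ⊃ ¬don_mask)) is O(don_mask ⊃ inspect_appeal), and O(don_mask) is already established, so O(inspect_appeal).
Applying K to premise 9 (O(inspect_appeal ⊃ ¬mute_channel)) and O(inspect_appeal) yields O(¬mute_channel).
The contrapositive of premise 3 (O(¬redact_license ⊃ mute_channel)) is O(¬mute_channel ⊃ redact_license), and O(¬mute_channel) is already established, so O(redact_license).
So O(redact_license) holds — redact_license is obligatory. None of the other listed options is made obligatory by any chain of premises.

redact_license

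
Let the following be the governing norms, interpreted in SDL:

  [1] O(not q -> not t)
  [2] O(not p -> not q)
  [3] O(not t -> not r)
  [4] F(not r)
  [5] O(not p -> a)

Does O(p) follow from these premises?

Premise 4, F(not r), is equivalent to O(r).
The contrapositive of premise 3 (O(not t -> not r)) is O(r -> t), and O(r) is already established, so O(t).
Premise 1 is O(not q -> not t); contrapositively O(t -> q). Since O(t) holds, K gives O(q).
Premise 2, O(not p -> not q), contraposes to O(q -> p); with O(q) we get O(p).
Premise 5 does not contribute to this derivation.
So O(p) follows.

Yes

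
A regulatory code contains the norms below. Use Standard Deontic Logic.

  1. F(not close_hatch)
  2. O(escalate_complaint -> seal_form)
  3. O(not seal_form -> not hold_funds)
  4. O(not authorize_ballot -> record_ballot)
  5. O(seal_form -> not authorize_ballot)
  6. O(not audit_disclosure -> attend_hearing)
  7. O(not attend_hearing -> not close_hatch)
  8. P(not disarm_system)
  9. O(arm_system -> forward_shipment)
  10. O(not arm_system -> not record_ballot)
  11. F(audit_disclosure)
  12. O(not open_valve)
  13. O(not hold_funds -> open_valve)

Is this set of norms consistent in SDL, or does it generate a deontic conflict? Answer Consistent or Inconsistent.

Consistent

Premise 7 is O(not attend_hearing -> not close_hatch), but O(not attend_hearing) is not derivable from the premises, so it does not yield O(not close_hatch).
So O(not close_hatch) is not derivable, and the apparent clash with O(close_hatch) does not arise.
A world satisfying every obligation exists (e.g. arm_system=true, attend_hearing=true, audit_disclosure=false, authorize_ballot=false, close_hatch=true, disarm_system=false, escalate_complaint=false, forward_shipment=true, hold_funds=true, open_valve=false, record_ballot=true, seal_form=true); no atom is both obligatory and forbidden, so the set is consistent.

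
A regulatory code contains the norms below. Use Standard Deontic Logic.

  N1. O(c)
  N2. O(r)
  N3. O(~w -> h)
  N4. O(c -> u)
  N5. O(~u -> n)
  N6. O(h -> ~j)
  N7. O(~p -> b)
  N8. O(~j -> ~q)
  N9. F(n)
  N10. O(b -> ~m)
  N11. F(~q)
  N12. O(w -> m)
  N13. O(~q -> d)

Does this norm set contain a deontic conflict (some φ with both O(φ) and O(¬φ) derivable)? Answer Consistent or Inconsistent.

Consistent

Premise 5 is O(~u -> n), but O(~u) is not derivable from the premises, so it does not yield O(n).
So O(n) is not derivable, and the apparent clash with O(~n) does not arise.
A world satisfying every obligation exists (e.g. b=false, c=true, d=false, h=false, j=true, m=true, n=false, p=true, q=true, r=true, u=true, w=true); no atom is both obligatory and forbidden, so the set is consistent.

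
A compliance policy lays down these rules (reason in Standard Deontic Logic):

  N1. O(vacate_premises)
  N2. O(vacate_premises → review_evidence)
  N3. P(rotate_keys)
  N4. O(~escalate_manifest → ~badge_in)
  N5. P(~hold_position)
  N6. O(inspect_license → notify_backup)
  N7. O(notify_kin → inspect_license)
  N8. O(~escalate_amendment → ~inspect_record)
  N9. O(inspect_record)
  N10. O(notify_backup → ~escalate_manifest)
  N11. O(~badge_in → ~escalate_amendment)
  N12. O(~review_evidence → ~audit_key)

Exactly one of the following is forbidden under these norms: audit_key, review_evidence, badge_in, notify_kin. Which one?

notify_kin

From premise 9 we have O(inspect_record).
Premise 8 is O(~escalate_amendment → ~inspect_record); contrapositively O(inspect_record → escalate_amendment). Since O(inspect_record) holds, K gives O(escalate_amendment).
Premise 11, O(~badge_in → ~escalate_amendment), contraposes to O(escalate_amendment → badge_in); with O(escalate_amendment) we get O(badge_in).
Premise 4, O(~escalate_manifest → ~badge_in), contraposes to O(badge_in → escalate_manifest); with O(badge_in) we get O(escalate_manifest).
The contrapositive of premise 10 (O(notify_backup → ~escalate_manifest)) is O(escalate_manifest → ~notify_backup), and O(escalate_manifest) is already established, so O(~notify_backup).
Premise 6 is O(inspect_license → notify_backup); contrapositively O(~notify_backup → ~inspect_license). Since O(~notify_backup) holds, K gives O(~inspect_license).
Premise 7 is O(notify_kin → inspect_license); contrapositively O(~inspect_license → ~notify_kin). Since O(~inspect_license) holds, K gives O(~notify_kin).
So O(~notify_kin) holds, i.e. notify_kin is forbidden. None of the other listed options is forbidden under the premises.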